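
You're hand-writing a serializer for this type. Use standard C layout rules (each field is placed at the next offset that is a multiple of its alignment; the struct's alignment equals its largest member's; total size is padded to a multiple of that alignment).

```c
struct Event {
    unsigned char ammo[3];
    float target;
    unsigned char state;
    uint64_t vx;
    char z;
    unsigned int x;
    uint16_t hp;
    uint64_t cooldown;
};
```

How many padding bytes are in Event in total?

17

0..3  ammo  (3B, 1-aligned)
3..4  -- padding (1B)
4..8  target  (4B, 4-aligned)
8..9  state  (1B, 1-aligned)
9..16  -- padding (7B)
16..24  vx  (8B, 8-aligned)
24..25  z  (1B, 1-aligned)
25..28  -- padding (3B)
28..32  x  (4B, 4-aligned)
32..34  hp  (2B, 2-aligned)
34..40  -- padding (6B)
40..48  cooldown  (8B, 8-aligned)
sizeof = 48, alignof = 8
data bytes 31, size 48 → padding 17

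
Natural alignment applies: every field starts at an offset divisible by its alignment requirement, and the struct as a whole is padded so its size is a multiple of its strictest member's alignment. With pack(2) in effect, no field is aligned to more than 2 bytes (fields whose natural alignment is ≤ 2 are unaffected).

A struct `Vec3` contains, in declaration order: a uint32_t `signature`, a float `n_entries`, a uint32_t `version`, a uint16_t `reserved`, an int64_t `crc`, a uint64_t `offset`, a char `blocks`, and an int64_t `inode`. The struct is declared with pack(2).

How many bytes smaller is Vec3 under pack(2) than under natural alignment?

8

natural layout:
  0..4  signature  (4B, 4-aligned)
  4..8  n_entries  (4B, 4-aligned)
  8..12  version  (4B, 4-aligned)
  12..14  reserved  (2B, 2-aligned)
  14..16  -- padding (2B)
  16..24  crc  (8B, 8-aligned)
  24..32  offset  (8B, 8-aligned)
  32..33  blocks  (1B, 1-aligned)
  33..40  -- padding (7B)
  40..48  inode  (8B, 8-aligned)
  sizeof = 48, alignof = 8
packed(2) layout:
  0..4  signature  (4B, 2-aligned)
  4..8  n_entries  (4B, 2-aligned)
  8..12  version  (4B, 2-aligned)
  12..14  reserved  (2B, 2-aligned)
  14..22  crc  (8B, 2-aligned)
  22..30  offset  (8B, 2-aligned)
  30..31  blocks  (1B, 1-aligned)
  31..32  -- padding (1B)
  32..40  inode  (8B, 2-aligned)
  sizeof = 40, alignof = 2
48 − 40 = 8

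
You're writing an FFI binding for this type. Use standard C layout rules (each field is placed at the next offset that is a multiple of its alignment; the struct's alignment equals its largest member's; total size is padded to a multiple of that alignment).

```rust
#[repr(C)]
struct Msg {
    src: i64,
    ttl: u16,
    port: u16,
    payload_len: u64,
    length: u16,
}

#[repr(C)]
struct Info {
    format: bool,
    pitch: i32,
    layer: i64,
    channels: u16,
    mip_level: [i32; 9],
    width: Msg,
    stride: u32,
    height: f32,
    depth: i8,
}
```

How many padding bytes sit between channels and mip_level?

Msg: @0: src [8B, align 8] → 8; @8: ttl [2B, align 2] → 10; @10: port [2B, align 2] → 12; +4 pad (align 8); @16: payload_len [8B, align 8] → 24; @24: length [2B, align 2] → 26; +6 tail pad (align 8); size 32, align 8
@0: format [1B, align 1] → 1
+3 pad (align 4)
@4: pitch [4B, align 4] → 8
@8: layer [8B, align 8] → 16
@16: channels [2B, align 2] → 18
+2 pad (align 4)
@20: mip_level [36B, align 4] → 56

2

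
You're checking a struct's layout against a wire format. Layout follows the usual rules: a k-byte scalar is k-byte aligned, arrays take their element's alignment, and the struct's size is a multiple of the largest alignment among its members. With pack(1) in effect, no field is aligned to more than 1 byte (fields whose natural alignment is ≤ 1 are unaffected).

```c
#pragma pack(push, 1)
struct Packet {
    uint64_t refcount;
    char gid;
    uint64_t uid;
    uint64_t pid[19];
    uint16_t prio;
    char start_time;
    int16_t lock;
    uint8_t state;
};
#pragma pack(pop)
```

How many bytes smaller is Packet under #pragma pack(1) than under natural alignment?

natural layout:
  refcount at 0 (size 8, align 8) → ends 8
  gid at 8 (size 1, align 1) → ends 9
  pad 7 to align 8 for uid
  uid at 16 (size 8, align 8) → ends 24
  pid at 24 (size 152, align 8) → ends 176
  prio at 176 (size 2, align 2) → ends 178
  start_time at 178 (size 1, align 1) → ends 179
  pad 1 to align 2 for lock
  lock at 180 (size 2, align 2) → ends 182
  state at 182 (size 1, align 1) → ends 183
  tail pad 1 to reach multiple of 8
  total 184 bytes, alignment 8
packed(1) layout:
  refcount at 0 (size 8, align 1) → ends 8
  gid at 8 (size 1, align 1) → ends 9
  uid at 9 (size 8, align 1) → ends 17
  pid at 17 (size 152, align 1) → ends 169
  prio at 169 (size 2, align 1) → ends 171
  start_time at 171 (size 1, align 1) → ends 172
  lock at 172 (size 2, align 1) → ends 174
  state at 174 (size 1, align 1) → ends 175
  total 175 bytes, alignment 1
184 − 175 = 9

9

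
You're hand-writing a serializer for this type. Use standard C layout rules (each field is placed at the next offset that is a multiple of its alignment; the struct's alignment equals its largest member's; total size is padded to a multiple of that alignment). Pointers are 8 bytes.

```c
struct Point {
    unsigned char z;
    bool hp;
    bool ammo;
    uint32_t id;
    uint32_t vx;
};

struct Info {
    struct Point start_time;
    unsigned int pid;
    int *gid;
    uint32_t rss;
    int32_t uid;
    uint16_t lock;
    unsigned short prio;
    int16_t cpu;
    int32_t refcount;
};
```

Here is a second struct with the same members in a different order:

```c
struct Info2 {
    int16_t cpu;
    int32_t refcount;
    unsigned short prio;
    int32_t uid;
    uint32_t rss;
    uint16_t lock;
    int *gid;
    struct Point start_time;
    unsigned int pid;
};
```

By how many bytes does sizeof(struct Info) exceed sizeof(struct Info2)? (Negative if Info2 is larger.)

0

Point: @0: z [1B, align 1] → 1; @1: hp [1B, align 1] → 2; @2: ammo [1B, align 1] → 3; +1 pad (align 4); @4: id [4B, align 4] → 8; @8: vx [4B, align 4] → 12; size 12, align 4
@0: start_time [12B, align 4] → 12
@12: pid [4B, align 4] → 16
@16: gid [8B, align 8] → 24
@24: rss [4B, align 4] → 28
@28: uid [4B, align 4] → 32
@32: lock [2B, align 2] → 34
@34: prio [2B, align 2] → 36
@36: cpu [2B, align 2] → 38
+2 pad (align 4)
@40: refcount [4B, align 4] → 44
+4 tail pad (align 8)
size 48, align 8
— Info2 —
@0: cpu [2B, align 2] → 2
+2 pad (align 4)
@4: refcount [4B, align 4] → 8
@8: prio [2B, align 2] → 10
+2 pad (align 4)
@12: uid [4B, align 4] → 16
@16: rss [4B, align 4] → 20
@20: lock [2B, align 2] → 22
+2 pad (align 8)
@24: gid [8B, align 8] → 32
@32: start_time [12B, align 4] → 44
@44: pid [4B, align 4] → 48
size 48, align 8
48 − 48 = 0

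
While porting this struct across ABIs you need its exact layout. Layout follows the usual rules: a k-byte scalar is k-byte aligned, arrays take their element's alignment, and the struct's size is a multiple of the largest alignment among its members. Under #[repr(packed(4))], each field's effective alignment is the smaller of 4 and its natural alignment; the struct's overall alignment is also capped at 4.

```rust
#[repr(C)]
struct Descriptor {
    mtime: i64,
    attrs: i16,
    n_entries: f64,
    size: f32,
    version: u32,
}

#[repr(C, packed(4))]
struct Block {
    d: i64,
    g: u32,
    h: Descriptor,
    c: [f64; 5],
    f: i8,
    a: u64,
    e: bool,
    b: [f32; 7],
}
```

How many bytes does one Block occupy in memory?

Descriptor: 0..8  mtime  (8B, 8-aligned); 8..10  attrs  (2B, 2-aligned); 10..16  -- padding (6B); 16..24  n_entries  (8B, 8-aligned); 24..28  size  (4B, 4-aligned); 28..32  version  (4B, 4-aligned); sizeof = 32, alignof = 8
0..8  d  (8B, 4-aligned)
8..12  g  (4B, 4-aligned)
12..44  h  (32B, 4-aligned)
44..84  c  (40B, 4-aligned)
84..85  f  (1B, 1-aligned)
85..88  -- padding (3B)
88..96  a  (8B, 4-aligned)
96..97  e  (1B, 1-aligned)
97..100  -- padding (3B)
100..128  b  (28B, 4-aligned)
sizeof = 128, alignof = 4

128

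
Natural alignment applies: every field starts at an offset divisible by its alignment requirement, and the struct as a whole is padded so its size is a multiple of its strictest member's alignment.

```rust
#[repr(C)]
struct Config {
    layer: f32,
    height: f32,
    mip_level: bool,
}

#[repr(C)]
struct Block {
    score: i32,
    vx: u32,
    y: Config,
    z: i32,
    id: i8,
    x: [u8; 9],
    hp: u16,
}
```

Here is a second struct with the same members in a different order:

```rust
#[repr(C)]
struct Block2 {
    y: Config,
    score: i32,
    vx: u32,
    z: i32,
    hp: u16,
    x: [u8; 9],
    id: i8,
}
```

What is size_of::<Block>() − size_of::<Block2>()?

0

Config: layer at 0 (size 4, align 4) → ends 4; height at 4 (size 4, align 4) → ends 8; mip_level at 8 (size 1, align 1) → ends 9; tail pad 3 to reach multiple of 4; total 12 bytes, alignment 4
score at 0 (size 4, align 4) → ends 4
vx at 4 (size 4, align 4) → ends 8
y at 8 (size 12, align 4) → ends 20
z at 20 (size 4, align 4) → ends 24
id at 24 (size 1, align 1) → ends 25
x at 25 (size 9, align 1) → ends 34
hp at 34 (size 2, align 2) → ends 36
total 36 bytes, alignment 4
— Block2 —
y at 0 (size 12, align 4) → ends 12
score at 12 (size 4, align 4) → ends 16
vx at 16 (size 4, align 4) → ends 20
z at 20 (size 4, align 4) → ends 24
hp at 24 (size 2, align 2) → ends 26
x at 26 (size 9, align 1) → ends 35
id at 35 (size 1, align 1) → ends 36
total 36 bytes, alignment 4
36 − 36 = 0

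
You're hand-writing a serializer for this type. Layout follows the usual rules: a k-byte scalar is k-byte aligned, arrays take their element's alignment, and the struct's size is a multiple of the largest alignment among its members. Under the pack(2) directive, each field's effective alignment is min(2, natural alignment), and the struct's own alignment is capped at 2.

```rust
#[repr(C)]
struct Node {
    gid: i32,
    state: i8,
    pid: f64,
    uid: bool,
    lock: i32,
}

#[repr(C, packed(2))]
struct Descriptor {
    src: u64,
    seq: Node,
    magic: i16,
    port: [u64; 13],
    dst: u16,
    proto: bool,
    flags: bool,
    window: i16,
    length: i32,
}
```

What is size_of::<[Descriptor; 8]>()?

1184

Node: gid at 0 (size 4, align 4) → ends 4; state at 4 (size 1, align 1) → ends 5; pad 3 to align 8 for pid; pid at 8 (size 8, align 8) → ends 16; uid at 16 (size 1, align 1) → ends 17; pad 3 to align 4 for lock; lock at 20 (size 4, align 4) → ends 24; total 24 bytes, alignment 8
src at 0 (size 8, align 2) → ends 8
seq at 8 (size 24, align 2) → ends 32
magic at 32 (size 2, align 2) → ends 34
port at 34 (size 104, align 2) → ends 138
dst at 138 (size 2, align 2) → ends 140
proto at 140 (size 1, align 1) → ends 141
flags at 141 (size 1, align 1) → ends 142
window at 142 (size 2, align 2) → ends 144
length at 144 (size 4, align 2) → ends 148
total 148 bytes, alignment 2
array of 8: 8 × 148 = 1184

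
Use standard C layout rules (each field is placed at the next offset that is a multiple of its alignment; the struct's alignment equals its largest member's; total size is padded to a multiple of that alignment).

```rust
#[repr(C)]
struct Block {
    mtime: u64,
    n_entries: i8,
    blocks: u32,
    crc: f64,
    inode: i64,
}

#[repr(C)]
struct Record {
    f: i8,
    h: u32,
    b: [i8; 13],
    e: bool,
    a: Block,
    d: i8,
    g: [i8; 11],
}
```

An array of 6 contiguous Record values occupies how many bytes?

Block: @0: mtime [8B, align 8] → 8; @8: n_entries [1B, align 1] → 9; +3 pad (align 4); @12: blocks [4B, align 4] → 16; @16: crc [8B, align 8] → 24; @24: inode [8B, align 8] → 32; size 32, align 8
@0: f [1B, align 1] → 1
+3 pad (align 4)
@4: h [4B, align 4] → 8
@8: b [13B, align 1] → 21
@21: e [1B, align 1] → 22
+2 pad (align 8)
@24: a [32B, align 8] → 56
@56: d [1B, align 1] → 57
@57: g [11B, align 1] → 68
+4 tail pad (align 8)
size 72, align 8
array of 6: 6 × 72 = 432

432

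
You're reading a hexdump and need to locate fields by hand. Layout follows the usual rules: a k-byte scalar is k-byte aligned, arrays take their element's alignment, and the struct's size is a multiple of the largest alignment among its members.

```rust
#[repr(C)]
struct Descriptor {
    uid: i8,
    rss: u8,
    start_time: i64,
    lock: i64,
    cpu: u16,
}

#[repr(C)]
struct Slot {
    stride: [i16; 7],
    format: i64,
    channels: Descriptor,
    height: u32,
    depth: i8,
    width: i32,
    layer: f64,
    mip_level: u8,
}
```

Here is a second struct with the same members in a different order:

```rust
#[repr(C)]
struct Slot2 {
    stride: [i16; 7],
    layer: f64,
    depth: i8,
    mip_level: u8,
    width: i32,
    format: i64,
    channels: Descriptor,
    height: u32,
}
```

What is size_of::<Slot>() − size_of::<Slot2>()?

8

Descriptor: uid at 0 (size 1, align 1) → ends 1; rss at 1 (size 1, align 1) → ends 2; pad 6 to align 8 for start_time; start_time at 8 (size 8, align 8) → ends 16; lock at 16 (size 8, align 8) → ends 24; cpu at 24 (size 2, align 2) → ends 26; tail pad 6 to reach multiple of 8; total 32 bytes, alignment 8
stride at 0 (size 14, align 2) → ends 14
pad 2 to align 8 for format
format at 16 (size 8, align 8) → ends 24
channels at 24 (size 32, align 8) → ends 56
height at 56 (size 4, align 4) → ends 60
depth at 60 (size 1, align 1) → ends 61
pad 3 to align 4 for width
width at 64 (size 4, align 4) → ends 68
pad 4 to align 8 for layer
layer at 72 (size 8, align 8) → ends 80
mip_level at 80 (size 1, align 1) → ends 81
tail pad 7 to reach multiple of 8
total 88 bytes, alignment 8
— Slot2 —
stride at 0 (size 14, align 2) → ends 14
pad 2 to align 8 for layer
layer at 16 (size 8, align 8) → ends 24
depth at 24 (size 1, align 1) → ends 25
mip_level at 25 (size 1, align 1) → ends 26
pad 2 to align 4 for width
width at 28 (size 4, align 4) → ends 32
format at 32 (size 8, align 8) → ends 40
channels at 40 (size 32, align 8) → ends 72
height at 72 (size 4, align 4) → ends 76
tail pad 4 to reach multiple of 8
total 80 bytes, alignment 8
88 − 80 = 8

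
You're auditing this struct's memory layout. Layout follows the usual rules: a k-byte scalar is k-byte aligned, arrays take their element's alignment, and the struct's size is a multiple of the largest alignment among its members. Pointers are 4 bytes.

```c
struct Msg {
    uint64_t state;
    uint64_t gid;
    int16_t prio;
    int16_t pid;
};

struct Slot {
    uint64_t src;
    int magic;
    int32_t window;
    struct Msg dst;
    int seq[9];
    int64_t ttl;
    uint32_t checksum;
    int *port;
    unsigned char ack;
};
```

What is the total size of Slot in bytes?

104

Msg: @0: state [8B, align 8] → 8; @8: gid [8B, align 8] → 16; @16: prio [2B, align 2] → 18; @18: pid [2B, align 2] → 20; +4 tail pad (align 8); size 24, align 8
@0: src [8B, align 8] → 8
@8: magic [4B, align 4] → 12
@12: window [4B, align 4] → 16
@16: dst [24B, align 8] → 40
@40: seq [36B, align 4] → 76
+4 pad (align 8)
@80: ttl [8B, align 8] → 88
@88: checksum [4B, align 4] → 92
@92: port [4B, align 4] → 96
@96: ack [1B, align 1] → 97
+7 tail pad (align 8)
size 104, align 8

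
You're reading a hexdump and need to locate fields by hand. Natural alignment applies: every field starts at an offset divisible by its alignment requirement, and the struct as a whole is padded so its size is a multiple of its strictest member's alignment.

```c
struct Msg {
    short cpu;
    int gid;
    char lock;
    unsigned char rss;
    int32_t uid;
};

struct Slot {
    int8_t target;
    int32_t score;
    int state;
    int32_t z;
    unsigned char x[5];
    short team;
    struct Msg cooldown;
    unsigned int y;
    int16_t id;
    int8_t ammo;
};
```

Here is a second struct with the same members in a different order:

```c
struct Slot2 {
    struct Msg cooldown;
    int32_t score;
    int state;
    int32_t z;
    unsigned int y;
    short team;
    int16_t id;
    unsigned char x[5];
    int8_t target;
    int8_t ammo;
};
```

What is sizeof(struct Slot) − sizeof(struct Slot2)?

Msg: @0: cpu [2B, align 2] → 2; +2 pad (align 4); @4: gid [4B, align 4] → 8; @8: lock [1B, align 1] → 9; @9: rss [1B, align 1] → 10; +2 pad (align 4); @12: uid [4B, align 4] → 16; size 16, align 4
@0: target [1B, align 1] → 1
+3 pad (align 4)
@4: score [4B, align 4] → 8
@8: state [4B, align 4] → 12
@12: z [4B, align 4] → 16
@16: x [5B, align 1] → 21
+1 pad (align 2)
@22: team [2B, align 2] → 24
@24: cooldown [16B, align 4] → 40
@40: y [4B, align 4] → 44
@44: id [2B, align 2] → 46
@46: ammo [1B, align 1] → 47
+1 tail pad (align 4)
size 48, align 4
— Slot2 —
@0: cooldown [16B, align 4] → 16
@16: score [4B, align 4] → 20
@20: state [4B, align 4] → 24
@24: z [4B, align 4] → 28
@28: y [4B, align 4] → 32
@32: team [2B, align 2] → 34
@34: id [2B, align 2] → 36
@36: x [5B, align 1] → 41
@41: target [1B, align 1] → 42
@42: ammo [1B, align 1] → 43
+1 tail pad (align 4)
size 44, align 4
48 − 44 = 4

4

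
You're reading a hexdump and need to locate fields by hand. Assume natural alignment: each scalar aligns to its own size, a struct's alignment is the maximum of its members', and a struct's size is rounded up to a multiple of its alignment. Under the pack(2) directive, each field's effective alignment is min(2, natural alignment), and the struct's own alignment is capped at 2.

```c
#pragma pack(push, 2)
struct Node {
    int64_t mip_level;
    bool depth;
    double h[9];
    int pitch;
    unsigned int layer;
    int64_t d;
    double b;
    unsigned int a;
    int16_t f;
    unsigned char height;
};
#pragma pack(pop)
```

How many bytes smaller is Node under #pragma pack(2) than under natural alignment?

natural layout:
  mip_level at 0 (size 8, align 8) → ends 8
  depth at 8 (size 1, align 1) → ends 9
  pad 7 to align 8 for h
  h at 16 (size 72, align 8) → ends 88
  pitch at 88 (size 4, align 4) → ends 92
  layer at 92 (size 4, align 4) → ends 96
  d at 96 (size 8, align 8) → ends 104
  b at 104 (size 8, align 8) → ends 112
  a at 112 (size 4, align 4) → ends 116
  f at 116 (size 2, align 2) → ends 118
  height at 118 (size 1, align 1) → ends 119
  tail pad 1 to reach multiple of 8
  total 120 bytes, alignment 8
packed(2) layout:
  mip_level at 0 (size 8, align 2) → ends 8
  depth at 8 (size 1, align 1) → ends 9
  pad 1 to align 2 for h
  h at 10 (size 72, align 2) → ends 82
  pitch at 82 (size 4, align 2) → ends 86
  layer at 86 (size 4, align 2) → ends 90
  d at 90 (size 8, align 2) → ends 98
  b at 98 (size 8, align 2) → ends 106
  a at 106 (size 4, align 2) → ends 110
  f at 110 (size 2, align 2) → ends 112
  height at 112 (size 1, align 1) → ends 113
  tail pad 1 to reach multiple of 2
  total 114 bytes, alignment 2
120 − 114 = 6

6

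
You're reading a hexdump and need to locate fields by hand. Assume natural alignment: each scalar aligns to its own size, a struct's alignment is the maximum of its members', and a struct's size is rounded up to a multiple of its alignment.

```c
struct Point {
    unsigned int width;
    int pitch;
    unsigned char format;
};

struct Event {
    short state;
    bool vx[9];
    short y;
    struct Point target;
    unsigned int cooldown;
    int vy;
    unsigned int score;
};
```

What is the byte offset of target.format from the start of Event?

24

Point: width at 0 (size 4, align 4) → ends 4; pitch at 4 (size 4, align 4) → ends 8; format at 8 (size 1, align 1) → ends 9; tail pad 3 to reach multiple of 4; total 12 bytes, alignment 4
state at 0 (size 2, align 2) → ends 2
vx at 2 (size 9, align 1) → ends 11
pad 1 to align 2 for y
y at 12 (size 2, align 2) → ends 14
pad 2 to align 4 for target
target at 16 (size 12, align 4) → ends 28
within Point: format at 8
16 + 8 = 24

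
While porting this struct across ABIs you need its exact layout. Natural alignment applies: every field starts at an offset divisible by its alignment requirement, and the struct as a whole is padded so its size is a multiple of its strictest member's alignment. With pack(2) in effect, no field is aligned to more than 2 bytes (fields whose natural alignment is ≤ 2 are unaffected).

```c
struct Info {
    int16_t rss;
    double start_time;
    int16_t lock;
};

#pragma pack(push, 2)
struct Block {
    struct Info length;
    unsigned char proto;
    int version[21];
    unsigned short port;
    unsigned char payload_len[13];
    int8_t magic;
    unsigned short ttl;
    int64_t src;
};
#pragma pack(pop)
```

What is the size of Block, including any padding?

Info: 0..2  rss  (2B, 2-aligned); 2..8  -- padding (6B); 8..16  start_time  (8B, 8-aligned); 16..18  lock  (2B, 2-aligned); 18..24  -- tail padding (6B); sizeof = 24, alignof = 8
0..24  length  (24B, 2-aligned)
24..25  proto  (1B, 1-aligned)
25..26  -- padding (1B)
26..110  version  (84B, 2-aligned)
110..112  port  (2B, 2-aligned)
112..125  payload_len  (13B, 1-aligned)
125..126  magic  (1B, 1-aligned)
126..128  ttl  (2B, 2-aligned)
128..136  src  (8B, 2-aligned)
sizeof = 136, alignof = 2

136 bytes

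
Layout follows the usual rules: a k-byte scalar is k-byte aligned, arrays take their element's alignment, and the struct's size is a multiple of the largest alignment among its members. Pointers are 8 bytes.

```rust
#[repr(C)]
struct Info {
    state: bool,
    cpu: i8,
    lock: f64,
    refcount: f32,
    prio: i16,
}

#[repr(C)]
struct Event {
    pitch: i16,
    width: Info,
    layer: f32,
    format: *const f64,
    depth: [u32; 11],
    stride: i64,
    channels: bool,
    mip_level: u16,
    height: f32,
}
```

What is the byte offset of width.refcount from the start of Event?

24

Info: 0..1  state  (1B, 1-aligned); 1..2  cpu  (1B, 1-aligned); 2..8  -- padding (6B); 8..16  lock  (8B, 8-aligned); 16..20  refcount  (4B, 4-aligned); 20..22  prio  (2B, 2-aligned); 22..24  -- tail padding (2B); sizeof = 24, alignof = 8
0..2  pitch  (2B, 2-aligned)
2..8  -- padding (6B)
8..32  width  (24B, 8-aligned)
within Info: refcount at 16
8 + 16 = 24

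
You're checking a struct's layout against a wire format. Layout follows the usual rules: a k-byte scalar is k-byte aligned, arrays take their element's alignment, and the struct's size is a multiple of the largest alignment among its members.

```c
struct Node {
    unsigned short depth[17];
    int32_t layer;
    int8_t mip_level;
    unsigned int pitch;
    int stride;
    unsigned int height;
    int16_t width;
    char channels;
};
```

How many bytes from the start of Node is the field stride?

48

0..34  depth  (34B, 2-aligned)
34..36  -- padding (2B)
36..40  layer  (4B, 4-aligned)
40..41  mip_level  (1B, 1-aligned)
41..44  -- padding (3B)
44..48  pitch  (4B, 4-aligned)
48..52  stride  (4B, 4-aligned)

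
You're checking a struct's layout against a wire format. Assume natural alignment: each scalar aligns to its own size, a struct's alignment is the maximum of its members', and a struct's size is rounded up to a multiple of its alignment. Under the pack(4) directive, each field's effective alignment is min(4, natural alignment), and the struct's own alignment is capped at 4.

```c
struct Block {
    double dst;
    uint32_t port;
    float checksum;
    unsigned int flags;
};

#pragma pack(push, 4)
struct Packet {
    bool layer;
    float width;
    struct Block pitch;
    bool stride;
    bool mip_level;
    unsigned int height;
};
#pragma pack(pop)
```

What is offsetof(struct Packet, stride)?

Block: @0: dst [8B, align 8] → 8; @8: port [4B, align 4] → 12; @12: checksum [4B, align 4] → 16; @16: flags [4B, align 4] → 20; +4 tail pad (align 8); size 24, align 8
@0: layer [1B, align 1] → 1
+3 pad (align 4)
@4: width [4B, align 4] → 8
@8: pitch [24B, align 4] → 32
@32: stride [1B, align 1] → 33

32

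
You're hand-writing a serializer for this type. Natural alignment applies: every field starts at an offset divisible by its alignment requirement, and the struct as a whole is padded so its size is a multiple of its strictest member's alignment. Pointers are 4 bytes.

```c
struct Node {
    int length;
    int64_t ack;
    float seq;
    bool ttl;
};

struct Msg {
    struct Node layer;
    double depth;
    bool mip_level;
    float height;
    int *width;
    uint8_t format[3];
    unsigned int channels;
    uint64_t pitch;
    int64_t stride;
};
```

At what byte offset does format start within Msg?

Node: 0..4  length  (4B, 4-aligned); 4..8  -- padding (4B); 8..16  ack  (8B, 8-aligned); 16..20  seq  (4B, 4-aligned); 20..21  ttl  (1B, 1-aligned); 21..24  -- tail padding (3B); sizeof = 24, alignof = 8
0..24  layer  (24B, 8-aligned)
24..32  depth  (8B, 8-aligned)
32..33  mip_level  (1B, 1-aligned)
33..36  -- padding (3B)
36..40  height  (4B, 4-aligned)
40..44  width  (4B, 4-aligned)
44..47  format  (3B, 1-aligned)

44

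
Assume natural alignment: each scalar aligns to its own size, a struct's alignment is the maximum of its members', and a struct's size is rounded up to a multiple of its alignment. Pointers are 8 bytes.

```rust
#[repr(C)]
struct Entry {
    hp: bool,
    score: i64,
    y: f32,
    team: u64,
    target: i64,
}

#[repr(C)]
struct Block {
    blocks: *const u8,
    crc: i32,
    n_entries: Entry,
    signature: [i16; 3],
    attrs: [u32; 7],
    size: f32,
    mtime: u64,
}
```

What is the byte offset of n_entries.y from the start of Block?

Entry: @0: hp [1B, align 1] → 1; +7 pad (align 8); @8: score [8B, align 8] → 16; @16: y [4B, align 4] → 20; +4 pad (align 8); @24: team [8B, align 8] → 32; @32: target [8B, align 8] → 40; size 40, align 8
@0: blocks [8B, align 8] → 8
@8: crc [4B, align 4] → 12
+4 pad (align 8)
@16: n_entries [40B, align 8] → 56
within Entry: y at 16
16 + 16 = 32

32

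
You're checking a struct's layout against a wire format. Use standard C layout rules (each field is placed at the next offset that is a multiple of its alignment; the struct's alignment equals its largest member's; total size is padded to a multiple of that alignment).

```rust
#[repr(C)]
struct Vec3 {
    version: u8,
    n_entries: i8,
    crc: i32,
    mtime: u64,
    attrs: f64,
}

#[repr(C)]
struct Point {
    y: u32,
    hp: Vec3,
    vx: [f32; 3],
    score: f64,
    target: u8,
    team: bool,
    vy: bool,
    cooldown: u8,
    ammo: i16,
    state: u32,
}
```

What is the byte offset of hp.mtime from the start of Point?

Vec3: 0..1  version  (1B, 1-aligned); 1..2  n_entries  (1B, 1-aligned); 2..4  -- padding (2B); 4..8  crc  (4B, 4-aligned); 8..16  mtime  (8B, 8-aligned); 16..24  attrs  (8B, 8-aligned); sizeof = 24, alignof = 8
0..4  y  (4B, 4-aligned)
4..8  -- padding (4B)
8..32  hp  (24B, 8-aligned)
within Vec3: mtime at 8
8 + 8 = 16

16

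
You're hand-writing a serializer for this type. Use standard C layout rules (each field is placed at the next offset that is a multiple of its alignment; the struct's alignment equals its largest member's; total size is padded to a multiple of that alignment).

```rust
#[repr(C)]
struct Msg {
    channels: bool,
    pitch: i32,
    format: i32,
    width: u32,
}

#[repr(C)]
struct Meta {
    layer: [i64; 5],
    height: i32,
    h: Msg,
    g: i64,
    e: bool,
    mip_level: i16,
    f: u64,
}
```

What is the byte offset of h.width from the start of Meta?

56

Msg: 0..1  channels  (1B, 1-aligned); 1..4  -- padding (3B); 4..8  pitch  (4B, 4-aligned); 8..12  format  (4B, 4-aligned); 12..16  width  (4B, 4-aligned); sizeof = 16, alignof = 4
0..40  layer  (40B, 8-aligned)
40..44  height  (4B, 4-aligned)
44..60  h  (16B, 4-aligned)
within Msg: width at 12
44 + 12 = 56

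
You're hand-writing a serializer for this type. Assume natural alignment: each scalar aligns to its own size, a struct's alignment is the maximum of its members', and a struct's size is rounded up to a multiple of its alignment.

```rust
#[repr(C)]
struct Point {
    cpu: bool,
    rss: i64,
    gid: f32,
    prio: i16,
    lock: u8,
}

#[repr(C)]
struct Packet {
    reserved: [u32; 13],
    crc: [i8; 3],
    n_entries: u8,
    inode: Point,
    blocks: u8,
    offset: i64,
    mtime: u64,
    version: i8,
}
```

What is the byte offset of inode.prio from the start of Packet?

76

Point: 0..1  cpu  (1B, 1-aligned); 1..8  -- padding (7B); 8..16  rss  (8B, 8-aligned); 16..20  gid  (4B, 4-aligned); 20..22  prio  (2B, 2-aligned); 22..23  lock  (1B, 1-aligned); 23..24  -- tail padding (1B); sizeof = 24, alignof = 8
0..52  reserved  (52B, 4-aligned)
52..55  crc  (3B, 1-aligned)
55..56  n_entries  (1B, 1-aligned)
56..80  inode  (24B, 8-aligned)
within Point: prio at 20
56 + 20 = 76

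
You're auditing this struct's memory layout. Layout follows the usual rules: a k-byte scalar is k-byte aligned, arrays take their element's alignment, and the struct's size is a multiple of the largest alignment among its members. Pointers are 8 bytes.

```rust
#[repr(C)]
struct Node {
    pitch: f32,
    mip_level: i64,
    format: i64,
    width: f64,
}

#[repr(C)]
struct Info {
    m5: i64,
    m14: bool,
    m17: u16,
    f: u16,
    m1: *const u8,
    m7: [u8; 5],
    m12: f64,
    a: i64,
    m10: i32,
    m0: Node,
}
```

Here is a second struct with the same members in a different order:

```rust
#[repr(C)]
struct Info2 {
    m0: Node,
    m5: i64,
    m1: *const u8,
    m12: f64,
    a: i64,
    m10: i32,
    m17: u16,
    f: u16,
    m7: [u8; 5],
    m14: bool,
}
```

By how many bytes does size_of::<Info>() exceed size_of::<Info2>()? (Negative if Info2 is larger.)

Node: 0..4  pitch  (4B, 4-aligned); 4..8  -- padding (4B); 8..16  mip_level  (8B, 8-aligned); 16..24  format  (8B, 8-aligned); 24..32  width  (8B, 8-aligned); sizeof = 32, alignof = 8
0..8  m5  (8B, 8-aligned)
8..9  m14  (1B, 1-aligned)
9..10  -- padding (1B)
10..12  m17  (2B, 2-aligned)
12..14  f  (2B, 2-aligned)
14..16  -- padding (2B)
16..24  m1  (8B, 8-aligned)
24..29  m7  (5B, 1-aligned)
29..32  -- padding (3B)
32..40  m12  (8B, 8-aligned)
40..48  a  (8B, 8-aligned)
48..52  m10  (4B, 4-aligned)
52..56  -- padding (4B)
56..88  m0  (32B, 8-aligned)
sizeof = 88, alignof = 8
— Info2 —
0..32  m0  (32B, 8-aligned)
32..40  m5  (8B, 8-aligned)
40..48  m1  (8B, 8-aligned)
48..56  m12  (8B, 8-aligned)
56..64  a  (8B, 8-aligned)
64..68  m10  (4B, 4-aligned)
68..70  m17  (2B, 2-aligned)
70..72  f  (2B, 2-aligned)
72..77  m7  (5B, 1-aligned)
77..78  m14  (1B, 1-aligned)
78..80  -- tail padding (2B)
sizeof = 80, alignof = 8
88 − 80 = 8

8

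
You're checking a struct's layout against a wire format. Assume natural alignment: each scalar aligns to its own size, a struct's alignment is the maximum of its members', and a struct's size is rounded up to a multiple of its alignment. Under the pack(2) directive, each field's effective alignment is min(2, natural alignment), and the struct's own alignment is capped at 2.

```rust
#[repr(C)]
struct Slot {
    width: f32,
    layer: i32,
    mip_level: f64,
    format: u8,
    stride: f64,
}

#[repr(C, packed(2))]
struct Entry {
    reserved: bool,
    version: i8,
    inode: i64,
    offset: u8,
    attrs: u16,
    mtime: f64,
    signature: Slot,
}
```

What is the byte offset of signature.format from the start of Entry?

38

Slot: width at 0 (size 4, align 4) → ends 4; layer at 4 (size 4, align 4) → ends 8; mip_level at 8 (size 8, align 8) → ends 16; format at 16 (size 1, align 1) → ends 17; pad 7 to align 8 for stride; stride at 24 (size 8, align 8) → ends 32; total 32 bytes, alignment 8
reserved at 0 (size 1, align 1) → ends 1
version at 1 (size 1, align 1) → ends 2
inode at 2 (size 8, align 2) → ends 10
offset at 10 (size 1, align 1) → ends 11
pad 1 to align 2 for attrs
attrs at 12 (size 2, align 2) → ends 14
mtime at 14 (size 8, align 2) → ends 22
signature at 22 (size 32, align 2) → ends 54
within Slot: format at 16
22 + 16 = 38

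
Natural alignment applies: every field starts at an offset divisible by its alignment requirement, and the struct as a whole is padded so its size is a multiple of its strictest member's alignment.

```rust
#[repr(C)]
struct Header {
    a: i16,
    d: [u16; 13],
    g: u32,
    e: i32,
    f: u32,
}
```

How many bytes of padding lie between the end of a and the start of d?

0

a at 0 (size 2, align 2) → ends 2
d at 2 (size 26, align 2) → ends 28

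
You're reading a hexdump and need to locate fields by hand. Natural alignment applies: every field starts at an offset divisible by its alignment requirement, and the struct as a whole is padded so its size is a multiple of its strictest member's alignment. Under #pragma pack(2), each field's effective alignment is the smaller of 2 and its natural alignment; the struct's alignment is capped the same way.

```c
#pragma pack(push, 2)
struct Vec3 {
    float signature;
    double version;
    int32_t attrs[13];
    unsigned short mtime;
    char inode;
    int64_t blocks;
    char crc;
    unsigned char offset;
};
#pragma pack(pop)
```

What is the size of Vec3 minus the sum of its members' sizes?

1

signature at 0 (size 4, align 2) → ends 4
version at 4 (size 8, align 2) → ends 12
attrs at 12 (size 52, align 2) → ends 64
mtime at 64 (size 2, align 2) → ends 66
inode at 66 (size 1, align 1) → ends 67
pad 1 to align 2 for blocks
blocks at 68 (size 8, align 2) → ends 76
crc at 76 (size 1, align 1) → ends 77
offset at 77 (size 1, align 1) → ends 78
total 78 bytes, alignment 2
data bytes 77, size 78 → padding 1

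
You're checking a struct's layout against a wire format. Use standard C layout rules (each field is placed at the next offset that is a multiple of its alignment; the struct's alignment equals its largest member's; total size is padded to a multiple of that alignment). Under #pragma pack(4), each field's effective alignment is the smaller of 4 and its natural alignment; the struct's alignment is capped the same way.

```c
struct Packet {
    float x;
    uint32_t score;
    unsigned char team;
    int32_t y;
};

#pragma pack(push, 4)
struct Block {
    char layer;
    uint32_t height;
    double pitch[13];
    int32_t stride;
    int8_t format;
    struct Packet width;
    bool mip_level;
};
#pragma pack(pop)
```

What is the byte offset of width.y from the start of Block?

Packet: x at 0 (size 4, align 4) → ends 4; score at 4 (size 4, align 4) → ends 8; team at 8 (size 1, align 1) → ends 9; pad 3 to align 4 for y; y at 12 (size 4, align 4) → ends 16; total 16 bytes, alignment 4
layer at 0 (size 1, align 1) → ends 1
pad 3 to align 4 for height
height at 4 (size 4, align 4) → ends 8
pitch at 8 (size 104, align 4) → ends 112
stride at 112 (size 4, align 4) → ends 116
format at 116 (size 1, align 1) → ends 117
pad 3 to align 4 for width
width at 120 (size 16, align 4) → ends 136
within Packet: y at 12
120 + 12 = 132

132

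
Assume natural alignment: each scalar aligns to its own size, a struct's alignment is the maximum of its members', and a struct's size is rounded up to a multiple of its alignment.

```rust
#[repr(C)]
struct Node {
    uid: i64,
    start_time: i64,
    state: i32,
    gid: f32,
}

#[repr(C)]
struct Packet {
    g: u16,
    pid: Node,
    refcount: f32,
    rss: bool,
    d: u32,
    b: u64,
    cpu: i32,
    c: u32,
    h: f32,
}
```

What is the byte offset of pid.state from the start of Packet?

Node: @0: uid [8B, align 8] → 8; @8: start_time [8B, align 8] → 16; @16: state [4B, align 4] → 20; @20: gid [4B, align 4] → 24; size 24, align 8
@0: g [2B, align 2] → 2
+6 pad (align 8)
@8: pid [24B, align 8] → 32
within Node: state at 16
8 + 16 = 24

24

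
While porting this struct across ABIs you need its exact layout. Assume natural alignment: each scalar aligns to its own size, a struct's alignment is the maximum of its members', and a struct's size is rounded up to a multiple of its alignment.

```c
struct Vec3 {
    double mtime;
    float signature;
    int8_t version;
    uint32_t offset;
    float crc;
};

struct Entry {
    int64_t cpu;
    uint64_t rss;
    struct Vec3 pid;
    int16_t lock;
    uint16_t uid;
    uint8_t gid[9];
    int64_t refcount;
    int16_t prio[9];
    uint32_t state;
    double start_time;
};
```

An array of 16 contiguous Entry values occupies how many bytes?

1536

Vec3: @0: mtime [8B, align 8] → 8; @8: signature [4B, align 4] → 12; @12: version [1B, align 1] → 13; +3 pad (align 4); @16: offset [4B, align 4] → 20; @20: crc [4B, align 4] → 24; size 24, align 8
@0: cpu [8B, align 8] → 8
@8: rss [8B, align 8] → 16
@16: pid [24B, align 8] → 40
@40: lock [2B, align 2] → 42
@42: uid [2B, align 2] → 44
@44: gid [9B, align 1] → 53
+3 pad (align 8)
@56: refcount [8B, align 8] → 64
@64: prio [18B, align 2] → 82
+2 pad (align 4)
@84: state [4B, align 4] → 88
@88: start_time [8B, align 8] → 96
size 96, align 8
array of 16: 16 × 96 = 1536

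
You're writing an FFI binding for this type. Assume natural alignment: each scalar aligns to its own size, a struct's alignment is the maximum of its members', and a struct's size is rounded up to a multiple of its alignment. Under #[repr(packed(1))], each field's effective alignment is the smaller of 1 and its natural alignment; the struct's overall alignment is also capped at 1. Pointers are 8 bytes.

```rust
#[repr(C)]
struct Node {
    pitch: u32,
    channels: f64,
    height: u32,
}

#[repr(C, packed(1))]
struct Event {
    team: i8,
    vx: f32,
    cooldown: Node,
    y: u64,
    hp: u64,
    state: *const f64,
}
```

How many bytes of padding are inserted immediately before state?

Node: 0..4  pitch  (4B, 4-aligned); 4..8  -- padding (4B); 8..16  channels  (8B, 8-aligned); 16..20  height  (4B, 4-aligned); 20..24  -- tail padding (4B); sizeof = 24, alignof = 8
0..1  team  (1B, 1-aligned)
1..5  vx  (4B, 1-aligned)
5..29  cooldown  (24B, 1-aligned)
29..37  y  (8B, 1-aligned)
37..45  hp  (8B, 1-aligned)
45..53  state  (8B, 1-aligned)

0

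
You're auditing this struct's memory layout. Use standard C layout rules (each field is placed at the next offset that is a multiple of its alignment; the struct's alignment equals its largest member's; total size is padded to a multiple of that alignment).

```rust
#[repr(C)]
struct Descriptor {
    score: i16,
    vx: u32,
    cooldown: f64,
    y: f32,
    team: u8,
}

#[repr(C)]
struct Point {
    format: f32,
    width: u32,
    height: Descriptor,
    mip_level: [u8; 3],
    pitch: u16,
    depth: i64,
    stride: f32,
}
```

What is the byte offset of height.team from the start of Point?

28

Descriptor: @0: score [2B, align 2] → 2; +2 pad (align 4); @4: vx [4B, align 4] → 8; @8: cooldown [8B, align 8] → 16; @16: y [4B, align 4] → 20; @20: team [1B, align 1] → 21; +3 tail pad (align 8); size 24, align 8
@0: format [4B, align 4] → 4
@4: width [4B, align 4] → 8
@8: height [24B, align 8] → 32
within Descriptor: team at 20
8 + 20 = 28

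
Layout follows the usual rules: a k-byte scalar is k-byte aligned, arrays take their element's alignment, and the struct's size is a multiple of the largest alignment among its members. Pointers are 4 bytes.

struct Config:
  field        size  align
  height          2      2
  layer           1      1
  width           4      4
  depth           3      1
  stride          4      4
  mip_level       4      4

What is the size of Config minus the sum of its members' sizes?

2

0..2  height  (2B, 2-aligned)
2..3  layer  (1B, 1-aligned)
3..4  -- padding (1B)
4..8  width  (4B, 4-aligned)
8..11  depth  (3B, 1-aligned)
11..12  -- padding (1B)
12..16  stride  (4B, 4-aligned)
16..20  mip_level  (4B, 4-aligned)
sizeof = 20, alignof = 4
data bytes 18, size 20 → padding 2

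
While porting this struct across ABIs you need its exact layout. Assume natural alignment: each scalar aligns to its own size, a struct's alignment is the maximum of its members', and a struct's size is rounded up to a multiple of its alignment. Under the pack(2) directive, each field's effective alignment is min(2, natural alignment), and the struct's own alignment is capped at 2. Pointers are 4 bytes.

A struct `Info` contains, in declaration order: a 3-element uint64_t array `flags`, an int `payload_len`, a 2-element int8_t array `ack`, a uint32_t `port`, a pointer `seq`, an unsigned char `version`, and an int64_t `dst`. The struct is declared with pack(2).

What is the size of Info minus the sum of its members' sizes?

1

0..24  flags  (24B, 2-aligned)
24..28  payload_len  (4B, 2-aligned)
28..30  ack  (2B, 1-aligned)
30..34  port  (4B, 2-aligned)
34..38  seq  (4B, 2-aligned)
38..39  version  (1B, 1-aligned)
39..40  -- padding (1B)
40..48  dst  (8B, 2-aligned)
sizeof = 48, alignof = 2
data bytes 47, size 48 → padding 1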